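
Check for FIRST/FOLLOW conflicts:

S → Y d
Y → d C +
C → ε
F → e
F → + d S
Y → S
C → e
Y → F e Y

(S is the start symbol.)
No FIRST/FOLLOW conflicts.

Nullable non-terminals: C.

C: nullable alternative(s) C → ε; FOLLOW(C) = { '+' }
  C → ε: FIRST \ {ε} = { } — this is the only nullable alternative, skip
  C → e: FIRST \ {ε} = { 'e' } — disjoint from FOLLOW(C)

F, S, Y have no nullable alternative, so no FIRST/FOLLOW check is needed there.

No FIRST/FOLLOW conflicts found.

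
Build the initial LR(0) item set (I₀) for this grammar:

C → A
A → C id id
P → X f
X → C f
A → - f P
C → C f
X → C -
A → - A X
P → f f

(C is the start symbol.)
First, augment the grammar with C' → C
I₀ = CLOSURE({ [C' → . C] }):
  [C' → . C] has the dot before C: add [C → . A], [C → . C f]
  [C → . A] has the dot before A: add [A → . C id id], [A → . - f P], [A → . - A X]
No further items can be added.

I₀ = { [A → . - A X], [A → . - f P], [A → . C id id], [C → . A], [C → . C f], [C' → . C] }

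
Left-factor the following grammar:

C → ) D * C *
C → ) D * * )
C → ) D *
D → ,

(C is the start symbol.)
C → ) D * C'
C' → C *
C' → * )
C' → ε
D → ,

Left-factoring transforms A → αβ₁ | αβ₂ into A → αA' and A' → β₁ | β₂
(α is the longest common prefix among the alternatives). Repeat until
no nonterminal has two alternatives with a common prefix.

Round 1: C has alternatives sharing prefix ') D *'. Introduce C': C → ) D * C'
  Add: C' → C *
  Add: C' → * )
  Add: C' → ε

No remaining common prefixes — done.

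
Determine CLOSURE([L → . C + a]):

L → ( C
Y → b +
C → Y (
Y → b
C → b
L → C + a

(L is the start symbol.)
{ [C → . Y (], [C → . b], [L → . C + a], [Y → . b +], [Y → . b] }

To compute CLOSURE, for each item [A → α.Bβ] where B is a non-terminal, add [B → .γ] for all productions B → γ; repeat for the newly added items until nothing changes.

Start with: [L → . C + a]
  [L → . C + a] has the dot before C: add [C → . Y (], [C → . b]
  [C → . Y (] has the dot before Y: add [Y → . b +], [Y → . b]
No further items can be added.

CLOSURE = { [C → . Y (], [C → . b], [L → . C + a], [Y → . b +], [Y → . b] }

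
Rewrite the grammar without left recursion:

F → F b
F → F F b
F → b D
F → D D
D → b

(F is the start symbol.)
F → b D F'
F → D D F'
F' → b F'
F' → F b F'
F' → ε
D → b

F is directly left-recursive. The standard transformation for
  A → A α₁ | ... | A α_m | β₁ | ... | β_n
is
  A  → β₁ A' | ... | β_n A'
  A' → α₁ A' | ... | α_m A' | ε

F → b D becomes F → b D F'
F → D D becomes F → D D F'
F → F b becomes F' → b F'
F → F F b becomes F' → F b F'
Add F' → ε

Productions for other non-terminals are unchanged:
  D → b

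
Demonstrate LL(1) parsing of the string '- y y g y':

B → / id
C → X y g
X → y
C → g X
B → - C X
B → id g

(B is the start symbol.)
LL(1) parsing maintains a stack (initially the start symbol over $) and the input. At each step: if the stack top is a terminal, match it against the current input token; if it is a non-terminal N, replace it with the RHS of M[N, lookahead] (the unique production whose predict set contains the lookahead).

Stack is shown with the top on the left.

Stack      Input        Action
------------------------------
B $        - y y g y $  output B → - C X
- C X $    - y y g y $  match '-'
C X $      y y g y $    output C → X y g
X y g X $  y y g y $    output X → y
y y g X $  y y g y $    match 'y'
y g X $    y g y $      match 'y'
g X $      g y $        match 'g'
X $        y $          output X → y
y $        y $          match 'y'
$          $            accept

The string is accepted.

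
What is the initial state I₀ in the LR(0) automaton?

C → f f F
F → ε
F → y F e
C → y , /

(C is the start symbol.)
{ [C → . f f F], [C → . y , /], [C' → . C] }

First, augment the grammar with C' → C
I₀ = CLOSURE({ [C' → . C] }):
  [C' → . C] has the dot before C: add [C → . f f F], [C → . y , /]
No further items can be added.

I₀ = { [C → . f f F], [C → . y , /], [C' → . C] }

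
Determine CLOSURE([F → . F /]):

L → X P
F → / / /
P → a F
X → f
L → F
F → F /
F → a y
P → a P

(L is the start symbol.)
{ [F → . / / /], [F → . F /], [F → . a y] }

To compute CLOSURE, for each item [A → α.Bβ] where B is a non-terminal, add [B → .γ] for all productions B → γ; repeat for the newly added items until nothing changes.

Start with: [F → . F /]
  [F → . F /] has the dot before F: add [F → . / / /], [F → . a y]
No further items can be added.

CLOSURE = { [F → . / / /], [F → . F /], [F → . a y] }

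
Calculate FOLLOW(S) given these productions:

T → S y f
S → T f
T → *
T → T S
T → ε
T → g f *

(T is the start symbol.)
To compute FOLLOW(S), find every occurrence of S on a right-hand side N → α S β: add FIRST(β) \ {ε}, and if β is empty or nullable also add FOLLOW(N). Iterate to a fixed point.

In T → S y f: S is followed by y f, add FIRST(y f) \ {ε} = { 'y' }
In T → T S: S is at the end, add FOLLOW(T)

The FOLLOW sets referred to above (computed the same way, to a fixed point):
  FOLLOW(T) = { $, '*', 'f', 'g' }

Taking the union: FOLLOW(S) = { $, '*', 'f', 'g', 'y' }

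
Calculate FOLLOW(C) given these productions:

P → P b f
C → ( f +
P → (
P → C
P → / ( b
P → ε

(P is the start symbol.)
{ $, 'b' }

To compute FOLLOW(C), find every occurrence of C on a right-hand side N → α C β: add FIRST(β) \ {ε}, and if β is empty or nullable also add FOLLOW(N). Iterate to a fixed point.

In P → C: C is at the end, add FOLLOW(P)

The FOLLOW sets referred to above (computed the same way, to a fixed point):
  FOLLOW(P) = { $, 'b' }

Taking the union: FOLLOW(C) = { $, 'b' }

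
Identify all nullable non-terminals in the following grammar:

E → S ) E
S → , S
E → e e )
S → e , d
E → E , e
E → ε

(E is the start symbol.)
A non-terminal is nullable if it can derive ε (the empty string): either it has an ε-production, or it has a production whose right-hand side consists entirely of nullable non-terminals.

ε-productions: E → ε
So E is immediately nullable.
No further non-terminal can be added: every production for the remaining non-terminals contains a terminal or a non-nullable non-terminal.
Nullable = { 'E' }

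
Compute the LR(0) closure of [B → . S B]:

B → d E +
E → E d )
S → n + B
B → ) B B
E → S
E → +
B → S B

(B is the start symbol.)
{ [B → . S B], [S → . n + B] }

To compute CLOSURE, for each item [A → α.Bβ] where B is a non-terminal, add [B → .γ] for all productions B → γ; repeat for the newly added items until nothing changes.

Start with: [B → . S B]
  [B → . S B] has the dot before S: add [S → . n + B]
No further items can be added.

CLOSURE = { [B → . S B], [S → . n + B] }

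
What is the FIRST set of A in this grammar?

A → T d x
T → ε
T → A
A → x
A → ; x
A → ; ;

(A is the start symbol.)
FIRST sets of the other non-terminals involved (by the same procedure, iterated to a fixed point):
  FIRST(T) = { ';', 'd', 'x', ε }

From A → T d x:
  - T is a non-terminal: add FIRST(T) \ {ε} = { ';', 'd', 'x' }
    T is nullable, so continue to the next symbol
  - d is a terminal: add 'd' and stop
From A → x:
  - x is a terminal: add 'x' and stop
From A → ; x:
  - ';' is a terminal: add ';' and stop
From A → ; ;:
  - ';' is a terminal: add ';' and stop

Collecting: FIRST(A) = { ';', 'd', 'x' }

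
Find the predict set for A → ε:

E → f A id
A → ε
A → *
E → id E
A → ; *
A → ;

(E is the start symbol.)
{ 'id' }

PREDICT(A → ε) = (FIRST(RHS) \ {ε}) ∪ (FOLLOW(A) if ε ∈ FIRST(RHS), i.e. RHS ⇒* ε)
The right-hand side is ε (FIRST(ε) = { ε }), so the predict set is FOLLOW(A) = { 'id' }
PREDICT(A → ε) = { 'id' }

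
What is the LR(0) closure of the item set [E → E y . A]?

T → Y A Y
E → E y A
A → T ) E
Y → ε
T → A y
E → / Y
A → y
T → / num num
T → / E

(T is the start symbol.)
Start with: [E → E y . A]
  [E → E y . A] has the dot before A: add [A → . T ) E], [A → . y]
  [A → . T ) E] has the dot before T: add [T → . Y A Y], [T → . A y], [T → . / num num], [T → . / E]
  [T → . Y A Y] has the dot before Y: add [Y → .]
No further items can be added.

CLOSURE = { [A → . T ) E], [A → . y], [E → E y . A], [T → . / E], [T → . / num num], [T → . A y], [T → . Y A Y], [Y → .] }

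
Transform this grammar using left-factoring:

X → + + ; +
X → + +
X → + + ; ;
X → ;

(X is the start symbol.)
Left-factoring transforms A → αβ₁ | αβ₂ into A → αA' and A' → β₁ | β₂
(α is the longest common prefix among the alternatives). Repeat until
no nonterminal has two alternatives with a common prefix.

Round 1: X has alternatives sharing prefix '+ +'. Introduce X': X → + + X'
  Add: X' → ; +
  Add: X' → ε
  Add: X' → ; ;

Round 2: X' has alternatives sharing prefix ';'. Introduce X'': X' → ; X''
  Add: X'' → +
  Add: X'' → ;

No remaining common prefixes — done.

Resulting grammar:
X → + + X'
X' → ; X''
X'' → +
X'' → ;
X' → ε
X → ;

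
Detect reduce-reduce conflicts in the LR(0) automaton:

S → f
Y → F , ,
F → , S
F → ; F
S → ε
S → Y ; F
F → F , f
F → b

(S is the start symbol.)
No reduce-reduce conflicts

A reduce-reduce conflict occurs when an LR(0) state has two complete items [A → α .] and [B → β .] — both call for a reduction, and with no lookahead the parser cannot choose between them.

Augment with S' → S and build the canonical LR(0) collection (I0 = CLOSURE({[S' → . S]}), then GOTO on every symbol after a dot until no new states appear). It has 16 states:
  I0: { [F → . , S], [F → . ; F], [F → . F , f], [F → . b], [S → . Y ; F], [S → . f], [S → .], [S' → . S], [Y → . F , ,] }  — shift, reduce
  I1: { [F → , . S], [F → . , S], [F → . ; F], [F → . F , f], [F → . b], [S → . Y ; F], [S → . f], [S → .], [Y → . F , ,] }  — shift, reduce
  I2: { [F → . , S], [F → . ; F], [F → . F , f], [F → . b], [F → ; . F] }  — shift
  I3: { [F → F . , f], [Y → F . , ,] }  — shift
  I4: { [S' → S .] }  — accept
  I5: { [S → Y . ; F] }  — shift
  I6: { [F → b .] }  — reduce
  I7: { [S → f .] }  — reduce
  I8: { [F → . , S], [F → . ; F], [F → . F , f], [F → . b], [S → Y ; . F] }  — shift
  I9: { [F → F . , f], [S → Y ; F .] }  — shift, reduce
  I10: { [F → F , . f] }  — shift
  I11: { [F → F , f .] }  — reduce
  I12: { [F → F , . f], [Y → F , . ,] }  — shift
  I13: { [Y → F , , .] }  — reduce
  I14: { [F → ; F .], [F → F . , f] }  — shift, reduce
  I15: { [F → , S .] }  — reduce

No state contains more than one complete item.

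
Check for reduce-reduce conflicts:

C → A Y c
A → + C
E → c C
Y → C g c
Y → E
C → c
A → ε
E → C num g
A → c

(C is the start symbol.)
Yes — I4: [A → c .] vs [C → c .]; I8: [A → .] vs [A → c .]

Augment with C' → C and build the canonical LR(0) collection (I0 = CLOSURE({[C' → . C]}), then GOTO on every symbol after a dot until no new states appear). It has 16 states:
  I0: { [A → . + C], [A → . c], [A → .], [C → . A Y c], [C → . c], [C' → . C] }  — shift, reduce
  I1: { [A → + . C], [A → . + C], [A → . c], [A → .], [C → . A Y c], [C → . c] }  — shift, reduce
  I2: { [A → . + C], [A → . c], [A → .], [C → . A Y c], [C → . c], [C → A . Y c], [E → . C num g], [E → . c C], [Y → . C g c], [Y → . E] }  — shift, reduce
  I3: { [C' → C .] }  — accept
  I4: { [A → c .], [C → c .] }  — 2 reduces
  I5: { [E → C . num g], [Y → C . g c] }  — shift
  I6: { [Y → E .] }  — reduce
  I7: { [C → A Y . c] }  — shift
  I8: { [A → . + C], [A → . c], [A → .], [A → c .], [C → . A Y c], [C → . c], [C → c .], [E → c . C] }  — shift, 3 reduces
  I9: { [E → c C .] }  — reduce
  I10: { [C → A Y c .] }  — reduce
  I11: { [Y → C g . c] }  — shift
  I12: { [E → C num . g] }  — shift
  I13: { [E → C num g .] }  — reduce
  I14: { [Y → C g c .] }  — reduce
  I15: { [A → + C .] }  — reduce

I4 contains complete items [A → c .], [C → c .] — reduce-reduce conflict.
I8 contains complete items [A → .], [A → c .], [C → c .] — reduce-reduce conflict.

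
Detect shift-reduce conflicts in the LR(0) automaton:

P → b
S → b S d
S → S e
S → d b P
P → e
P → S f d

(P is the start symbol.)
Augment with P' → P and build the canonical LR(0) collection (I0 = CLOSURE({[P' → . P]}), then GOTO on every symbol after a dot until no new states appear). It has 14 states:
  I0: { [P → . S f d], [P → . b], [P → . e], [P' → . P], [S → . S e], [S → . b S d], [S → . d b P] }  — shift
  I1: { [P' → P .] }  — accept
  I2: { [P → S . f d], [S → S . e] }  — shift
  I3: { [P → b .], [S → . S e], [S → . b S d], [S → . d b P], [S → b . S d] }  — shift, reduce
  I4: { [S → d . b P] }  — shift
  I5: { [P → e .] }  — reduce
  I6: { [P → . S f d], [P → . b], [P → . e], [S → . S e], [S → . b S d], [S → . d b P], [S → d b . P] }  — shift
  I7: { [S → d b P .] }  — reduce
  I8: { [S → S . e], [S → b S . d] }  — shift
  I9: { [S → . S e], [S → . b S d], [S → . d b P], [S → b . S d] }  — shift
  I10: { [S → b S d .] }  — reduce
  I11: { [S → S e .] }  — reduce
  I12: { [P → S f . d] }  — shift
  I13: { [P → S f d .] }  — reduce

I3 contains reduce item [P → b .] and shift items [S → . b S d], [S → . d b P] — shift-reduce conflict.

Answer: Yes — I3: [P → b .] vs [S → . b S d]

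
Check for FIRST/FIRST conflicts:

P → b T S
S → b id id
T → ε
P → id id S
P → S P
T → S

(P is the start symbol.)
Yes. P → b T S / P → S P on { 'b' }

A FIRST/FIRST conflict occurs when two productions N → α and N → β for the same non-terminal have FIRST(α) ∩ FIRST(β) ≠ ∅ (with ε ∈ FIRST of a nullable right-hand side, so two nullable alternatives also conflict).

FIRST sets of the non-terminals at (or reachable through a nullable prefix from) the front of some alternative:
  FIRST(S) = { 'b' }

Productions for P:
  P → b T S: FIRST = { 'b' }
  P → id id S: FIRST = { 'id' }
  P → S P: FIRST = { 'b' }
Productions for T:
  T → ε: FIRST = { ε }
  T → S: FIRST = { 'b' }
S has only one production, so no FIRST/FIRST conflict is possible there.

Conflict for P: P → b T S and P → S P
  Overlap: { 'b' }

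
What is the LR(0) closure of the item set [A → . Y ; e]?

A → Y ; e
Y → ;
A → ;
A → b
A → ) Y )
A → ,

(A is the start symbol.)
{ [A → . Y ; e], [Y → . ;] }

Start with: [A → . Y ; e]
  [A → . Y ; e] has the dot before Y: add [Y → . ;]
No further items can be added.

CLOSURE = { [A → . Y ; e], [Y → . ;] }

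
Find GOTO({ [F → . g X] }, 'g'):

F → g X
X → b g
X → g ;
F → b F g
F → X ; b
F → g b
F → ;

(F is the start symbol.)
GOTO(I, 'g') = CLOSURE({ [A → αX.β] : [A → α.Xβ] ∈ I, X = 'g' })

Items with dot before 'g', with the dot advanced:
  [F → . g X] → [F → g . X]
Closure of the advanced items:
  [F → g . X] has the dot before X: add [X → . b g], [X → . g ;]

GOTO = { [F → g . X], [X → . b g], [X → . g ;] }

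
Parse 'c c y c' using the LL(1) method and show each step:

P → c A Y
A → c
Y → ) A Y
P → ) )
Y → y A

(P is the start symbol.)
Stack is shown with the top on the left.

Stack    Input      Action
--------------------------
P $      c c y c $  output P → c A Y
c A Y $  c c y c $  match 'c'
A Y $    c y c $    output A → c
c Y $    c y c $    match 'c'
Y $      y c $      output Y → y A
y A $    y c $      match 'y'
A $      c $        output A → c
c $      c $        match 'c'
$        $          accept

The string is accepted.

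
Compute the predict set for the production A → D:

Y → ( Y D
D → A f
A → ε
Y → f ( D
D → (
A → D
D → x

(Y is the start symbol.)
{ '(', 'f', 'x' }

PREDICT(A → D) = (FIRST(RHS) \ {ε}) ∪ (FOLLOW(A) if ε ∈ FIRST(RHS), i.e. RHS ⇒* ε)
FIRST(D) = { '(', 'f', 'x' }
FIRST(D) = { '(', 'f', 'x' }
ε ∉ FIRST(D), so FOLLOW(A) is not added.
PREDICT(A → D) = { '(', 'f', 'x' }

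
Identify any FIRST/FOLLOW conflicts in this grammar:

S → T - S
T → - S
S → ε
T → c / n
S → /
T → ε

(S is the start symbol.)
Nullable non-terminals: S, T.
FIRST sets used below: FIRST(T) = { '-', 'c', ε }

S: nullable alternative(s) S → ε; FOLLOW(S) = { $, '-' }
  S → T - S: FIRST \ {ε} = { '-', 'c' } — overlaps FOLLOW(S) on { '-' }: CONFLICT
  S → ε: FIRST \ {ε} = { } — this is the only nullable alternative, skip
  S → /: FIRST \ {ε} = { '/' } — disjoint from FOLLOW(S)

T: nullable alternative(s) T → ε; FOLLOW(T) = { '-' }
  T → - S: FIRST \ {ε} = { '-' } — overlaps FOLLOW(T) on { '-' }: CONFLICT
  T → c / n: FIRST \ {ε} = { 'c' } — disjoint from FOLLOW(T)
  T → ε: FIRST \ {ε} = { } — this is the only nullable alternative, skip

So the grammar has 2 FIRST/FOLLOW conflicts (marked CONFLICT above).

Answer: Yes. S → T '-' S with FOLLOW(S) on { '-' }; T → '-' S with FOLLOW(T) on { '-' }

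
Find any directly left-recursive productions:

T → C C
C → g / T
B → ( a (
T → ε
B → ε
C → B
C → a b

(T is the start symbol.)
T → C C: starts with C
C → g / T: starts with g
B → ( a (: starts with '('
T → ε: starts with ε
B → ε: starts with ε
C → B: starts with B
C → a b: starts with a

No direct left recursion found.

Answer: No direct left recursion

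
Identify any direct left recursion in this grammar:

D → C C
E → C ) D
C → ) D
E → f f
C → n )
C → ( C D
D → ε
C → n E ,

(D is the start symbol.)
No direct left recursion

Direct left recursion occurs when N → N α for some non-terminal N (the right-hand side begins with the left-hand side itself).

D → C C: starts with C
E → C ) D: starts with C
C → ) D: starts with ')'
E → f f: starts with f
C → n ): starts with n
C → ( C D: starts with '('
D → ε: starts with ε
C → n E ,: starts with n

No direct left recursion found.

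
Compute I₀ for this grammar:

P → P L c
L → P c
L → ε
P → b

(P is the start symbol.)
{ [P → . P L c], [P → . b], [P' → . P] }

First, augment the grammar with P' → P
I₀ = CLOSURE({ [P' → . P] }):
  [P' → . P] has the dot before P: add [P → . P L c], [P → . b]
No further items can be added.

I₀ = { [P → . P L c], [P → . b], [P' → . P] }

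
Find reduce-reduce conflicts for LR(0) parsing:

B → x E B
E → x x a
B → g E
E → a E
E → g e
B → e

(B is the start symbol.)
A reduce-reduce conflict occurs when an LR(0) state has two complete items [A → α .] and [B → β .] — both call for a reduction, and with no lookahead the parser cannot choose between them.

Augment with B' → B and build the canonical LR(0) collection (I0 = CLOSURE({[B' → . B]}), then GOTO on every symbol after a dot until no new states appear). It has 15 states:
  I0: { [B → . e], [B → . g E], [B → . x E B], [B' → . B] }  — shift
  I1: { [B' → B .] }  — accept
  I2: { [B → e .] }  — reduce
  I3: { [B → g . E], [E → . a E], [E → . g e], [E → . x x a] }  — shift
  I4: { [B → x . E B], [E → . a E], [E → . g e], [E → . x x a] }  — shift
  I5: { [B → . e], [B → . g E], [B → . x E B], [B → x E . B] }  — shift
  I6: { [E → . a E], [E → . g e], [E → . x x a], [E → a . E] }  — shift
  I7: { [E → g . e] }  — shift
  I8: { [E → x . x a] }  — shift
  I9: { [E → x x . a] }  — shift
  I10: { [E → x x a .] }  — reduce
  I11: { [E → g e .] }  — reduce
  I12: { [E → a E .] }  — reduce
  I13: { [B → x E B .] }  — reduce
  I14: { [B → g E .] }  — reduce

No state contains more than one complete item.

Answer: No reduce-reduce conflicts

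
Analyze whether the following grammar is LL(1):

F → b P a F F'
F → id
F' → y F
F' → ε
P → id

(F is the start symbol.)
Relevant sets:
  FOLLOW(F') = { $, 'y' }

For F:
  PREDICT(F → b P a F F') = { 'b' }
  PREDICT(F → id) = { 'id' }
For F':
  PREDICT(F' → y F) = { 'y' }
  PREDICT(F' → ε) = { $, 'y' }
P has a single production, so nothing to check there.

Conflict found: Predict set conflict for F': { 'y' }
The grammar is NOT LL(1).

Answer: No. Predict set conflict for F': { 'y' }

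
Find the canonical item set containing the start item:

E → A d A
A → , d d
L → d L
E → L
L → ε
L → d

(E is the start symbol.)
{ [A → . , d d], [E → . A d A], [E → . L], [E' → . E], [L → . d L], [L → . d], [L → .] }

First, augment the grammar with E' → E
I₀ = CLOSURE({ [E' → . E] }):
  [E' → . E] has the dot before E: add [E → . A d A], [E → . L]
  [E → . A d A] has the dot before A: add [A → . , d d]
  [E → . L] has the dot before L: add [L → . d L], [L → .], [L → . d]
No further items can be added.

I₀ = { [A → . , d d], [E → . A d A], [E → . L], [E' → . E], [L → . d L], [L → . d], [L → .] }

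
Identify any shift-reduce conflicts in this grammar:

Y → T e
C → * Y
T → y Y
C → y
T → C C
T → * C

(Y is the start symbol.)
Yes — I5: [C → y .] vs [C → . * Y]; I12: [T → * C .] vs [C → . * Y]

A shift-reduce conflict occurs when an LR(0) state has both:
  - a complete (reduce) item [A → α .] (dot at the end), and
  - a shift item [B → β . c γ] (dot before a terminal).

Augment with Y' → Y and build the canonical LR(0) collection (I0 = CLOSURE({[Y' → . Y]}), then GOTO on every symbol after a dot until no new states appear). It has 13 states:
  I0: { [C → . * Y], [C → . y], [T → . * C], [T → . C C], [T → . y Y], [Y → . T e], [Y' → . Y] }  — shift
  I1: { [C → * . Y], [C → . * Y], [C → . y], [T → * . C], [T → . * C], [T → . C C], [T → . y Y], [Y → . T e] }  — shift
  I2: { [C → . * Y], [C → . y], [T → C . C] }  — shift
  I3: { [Y → T . e] }  — shift
  I4: { [Y' → Y .] }  — accept
  I5: { [C → . * Y], [C → . y], [C → y .], [T → . * C], [T → . C C], [T → . y Y], [T → y . Y], [Y → . T e] }  — shift, reduce
  I6: { [T → y Y .] }  — reduce
  I7: { [Y → T e .] }  — reduce
  I8: { [C → * . Y], [C → . * Y], [C → . y], [T → . * C], [T → . C C], [T → . y Y], [Y → . T e] }  — shift
  I9: { [T → C C .] }  — reduce
  I10: { [C → y .] }  — reduce
  I11: { [C → * Y .] }  — reduce
  I12: { [C → . * Y], [C → . y], [T → * C .], [T → C . C] }  — shift, reduce

I5 contains reduce item [C → y .] and shift items [C → . * Y], [C → . y], [T → . * C], [T → . y Y] — shift-reduce conflict.
I12 contains reduce item [T → * C .] and shift items [C → . * Y], [C → . y] — shift-reduce conflict.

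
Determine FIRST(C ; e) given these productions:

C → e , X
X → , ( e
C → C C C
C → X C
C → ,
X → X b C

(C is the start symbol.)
FIRST sets of the non-terminals involved (from the grammar, by fixed-point iteration):
  FIRST(C) = { ',', 'e' }

To compute FIRST(C ; e), process the symbols left to right:
Symbol C is a non-terminal. Add FIRST(C) \ {ε} = { ',', 'e' }
C is not nullable (ε ∉ FIRST(C)), so stop here.
FIRST(C ; e) = { ',', 'e' }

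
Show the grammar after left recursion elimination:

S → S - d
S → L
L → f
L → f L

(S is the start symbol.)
S is directly left-recursive. The standard transformation for
  A → A α₁ | ... | A α_m | β₁ | ... | β_n
is
  A  → β₁ A' | ... | β_n A'
  A' → α₁ A' | ... | α_m A' | ε

S → L becomes S → L S'
S → S - d becomes S' → - d S'
Add S' → ε

Productions for other non-terminals are unchanged:
  L → f
  L → f L

Resulting grammar:
S → L S'
S' → - d S'
S' → ε
L → f
L → f L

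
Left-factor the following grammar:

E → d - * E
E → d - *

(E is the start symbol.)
E → d - * E'
E' → E
E' → ε

Left-factoring transforms A → αβ₁ | αβ₂ into A → αA' and A' → β₁ | β₂
(α is the longest common prefix among the alternatives). Repeat until
no nonterminal has two alternatives with a common prefix.

Round 1: E has alternatives sharing prefix 'd - *'. Introduce E': E → d - * E'
  Add: E' → E
  Add: E' → ε

No remaining common prefixes — done.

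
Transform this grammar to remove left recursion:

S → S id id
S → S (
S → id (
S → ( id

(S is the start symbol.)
S → id ( S'
S → ( id S'
S' → id id S'
S' → ( S'
S' → ε

S is directly left-recursive. The standard transformation for
  A → A α₁ | ... | A α_m | β₁ | ... | β_n
is
  A  → β₁ A' | ... | β_n A'
  A' → α₁ A' | ... | α_m A' | ε

S → id ( becomes S → id ( S'
S → ( id becomes S → ( id S'
S → S id id becomes S' → id id S'
S → S ( becomes S' → ( S'
Add S' → ε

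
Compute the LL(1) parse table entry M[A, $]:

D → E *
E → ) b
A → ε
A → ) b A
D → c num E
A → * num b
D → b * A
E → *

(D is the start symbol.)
To find M[A, $], we find productions for A where $ is in the predict set (PREDICT(N → α) = (FIRST(α) \ {ε}) ∪ (FOLLOW(N) if α ⇒* ε)).

Relevant sets:
  FOLLOW(A) = { $ }

A → ε: PREDICT = { $ }
  $ is in predict set, so this production goes in M[A, $]
A → ) b A: PREDICT = { ')' }
A → * num b: PREDICT = { '*' }

M[A, $] = A → ε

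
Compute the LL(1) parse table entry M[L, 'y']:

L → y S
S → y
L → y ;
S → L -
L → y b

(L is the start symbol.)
L → y S, L → y ;, L → y b

To find M[L, 'y'], we find productions for L where 'y' is in the predict set (PREDICT(N → α) = (FIRST(α) \ {ε}) ∪ (FOLLOW(N) if α ⇒* ε)).

L → y S: PREDICT = { 'y' }
  'y' is in predict set, so this production goes in M[L, 'y']
L → y ;: PREDICT = { 'y' }
  'y' is in predict set, so this production goes in M[L, 'y']
L → y b: PREDICT = { 'y' }
  'y' is in predict set, so this production goes in M[L, 'y']

M[L, 'y'] = L → y S, L → y ;, L → y b  (a multiply-defined cell — the grammar is not LL(1))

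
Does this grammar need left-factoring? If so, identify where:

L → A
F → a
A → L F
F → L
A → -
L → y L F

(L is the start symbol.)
No, left-factoring is not needed

Left-factoring is needed when two productions for the same non-terminal
share a common prefix on the right-hand side.

Productions for L:
  L → A
  L → y L F
Productions for F:
  F → a
  F → L
Productions for A:
  A → L F
  A → -

No common prefixes found.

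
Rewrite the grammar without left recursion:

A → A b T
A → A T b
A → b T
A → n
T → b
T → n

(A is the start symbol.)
A → b T A'
A → n A'
A' → b T A'
A' → T b A'
A' → ε
T → b
T → n

A is directly left-recursive. The standard transformation for
  A → A α₁ | ... | A α_m | β₁ | ... | β_n
is
  A  → β₁ A' | ... | β_n A'
  A' → α₁ A' | ... | α_m A' | ε

A → b T becomes A → b T A'
A → n becomes A → n A'
A → A b T becomes A' → b T A'
A → A T b becomes A' → T b A'
Add A' → ε

Productions for other non-terminals are unchanged:
  T → b
  T → n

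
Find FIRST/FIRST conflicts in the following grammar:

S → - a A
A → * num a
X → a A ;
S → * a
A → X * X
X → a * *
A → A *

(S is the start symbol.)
Yes. A → '*' num a / A → A '*' on { '*' }; A → X '*' X / A → A '*' on { 'a' }; X → a A ';' / X → a '*' '*' on { 'a' }

FIRST sets of the non-terminals at (or reachable through a nullable prefix from) the front of some alternative:
  FIRST(X) = { 'a' }
  FIRST(A) = { '*', 'a' }

Productions for S:
  S → - a A: FIRST = { '-' }
  S → * a: FIRST = { '*' }
Productions for A:
  A → * num a: FIRST = { '*' }
  A → X * X: FIRST = { 'a' }
  A → A *: FIRST = { '*', 'a' }
Productions for X:
  X → a A ;: FIRST = { 'a' }
  X → a * *: FIRST = { 'a' }

Conflict for A: A → * num a and A → A *
  Overlap: { '*' }
Conflict for A: A → X * X and A → A *
  Overlap: { 'a' }
Conflict for X: X → a A ; and X → a * *
  Overlap: { 'a' }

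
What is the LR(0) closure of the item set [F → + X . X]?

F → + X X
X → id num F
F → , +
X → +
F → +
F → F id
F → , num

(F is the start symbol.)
To compute CLOSURE, for each item [A → α.Bβ] where B is a non-terminal, add [B → .γ] for all productions B → γ; repeat for the newly added items until nothing changes.

Start with: [F → + X . X]
  [F → + X . X] has the dot before X: add [X → . id num F], [X → . +]
No further items can be added.

CLOSURE = { [F → + X . X], [X → . +], [X → . id num F] }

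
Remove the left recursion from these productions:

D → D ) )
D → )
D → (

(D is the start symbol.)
D → ) D'
D → ( D'
D' → ) ) D'
D' → ε

D is directly left-recursive. The standard transformation for
  A → A α₁ | ... | A α_m | β₁ | ... | β_n
is
  A  → β₁ A' | ... | β_n A'
  A' → α₁ A' | ... | α_m A' | ε

D → ) becomes D → ) D'
D → ( becomes D → ( D'
D → D ) ) becomes D' → ) ) D'
Add D' → ε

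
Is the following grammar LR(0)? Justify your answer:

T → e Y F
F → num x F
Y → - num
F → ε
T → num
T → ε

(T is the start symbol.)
A grammar is LR(0) if no state in the canonical LR(0) collection has:
  - both a shift item (dot before a terminal) and a complete item (shift-reduce conflict), or
  - two or more complete items (reduce-reduce conflict; the accept item [T' → T .] counts as a complete item here).

Augment with T' → T and build the canonical LR(0) collection (I0 = CLOSURE({[T' → . T]}), then GOTO on every symbol after a dot until no new states appear). It has 11 states:
  I0: { [T → . e Y F], [T → . num], [T → .], [T' → . T] }  — shift, reduce
  I1: { [T' → T .] }  — accept
  I2: { [T → e . Y F], [Y → . - num] }  — shift
  I3: { [T → num .] }  — reduce
  I4: { [Y → - . num] }  — shift
  I5: { [F → . num x F], [F → .], [T → e Y . F] }  — shift, reduce
  I6: { [T → e Y F .] }  — reduce
  I7: { [F → num . x F] }  — shift
  I8: { [F → . num x F], [F → .], [F → num x . F] }  — shift, reduce
  I9: { [F → num x F .] }  — reduce
  I10: { [Y → - num .] }  — reduce

Conflict in state I0:
  Shift-reduce conflict between [T → .] and [T → . e Y F]
So the grammar is NOT LR(0).

Answer: No. Shift-reduce conflict between [T → .] and [T → . e Y F]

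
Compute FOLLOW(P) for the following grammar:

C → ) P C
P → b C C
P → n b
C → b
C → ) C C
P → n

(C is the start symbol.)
{ ')', 'b' }

To compute FOLLOW(P), find every occurrence of P on a right-hand side N → α P β: add FIRST(β) \ {ε}, and if β is empty or nullable also add FOLLOW(N). Iterate to a fixed point.

In C → ) P C: P is followed by C, add FIRST(C) \ {ε} = { ')', 'b' }

Taking the union: FOLLOW(P) = { ')', 'b' }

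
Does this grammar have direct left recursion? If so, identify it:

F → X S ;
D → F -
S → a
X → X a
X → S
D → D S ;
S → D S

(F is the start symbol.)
F → X S ;: starts with X
D → F -: starts with F
S → a: starts with a
X → X a: LEFT RECURSIVE (starts with X)
X → S: starts with S
D → D S ;: LEFT RECURSIVE (starts with D)
S → D S: starts with D

The grammar has direct left recursion on: X, D.

Answer: Yes, X, D are left-recursive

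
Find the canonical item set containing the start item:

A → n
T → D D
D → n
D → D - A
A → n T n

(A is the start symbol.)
{ [A → . n T n], [A → . n], [A' → . A] }

First, augment the grammar with A' → A
I₀ = CLOSURE({ [A' → . A] }):
  [A' → . A] has the dot before A: add [A → . n], [A → . n T n]
No further items can be added.

I₀ = { [A → . n T n], [A → . n], [A' → . A] }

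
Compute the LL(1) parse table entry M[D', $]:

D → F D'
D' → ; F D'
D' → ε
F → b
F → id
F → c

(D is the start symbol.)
D' → ε

To find M[D', $], we find productions for D' where $ is in the predict set (PREDICT(N → α) = (FIRST(α) \ {ε}) ∪ (FOLLOW(N) if α ⇒* ε)).

Relevant sets:
  FOLLOW(D') = { $ }

D' → ; F D': PREDICT = { ';' }
D' → ε: PREDICT = { $ }
  $ is in predict set, so this production goes in M[D', $]

M[D', $] = D' → ε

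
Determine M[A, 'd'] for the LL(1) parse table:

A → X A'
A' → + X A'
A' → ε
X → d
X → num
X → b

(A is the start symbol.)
A → X A'

To find M[A, 'd'], we find productions for A where 'd' is in the predict set (PREDICT(N → α) = (FIRST(α) \ {ε}) ∪ (FOLLOW(N) if α ⇒* ε)).

Relevant sets:
  FIRST(X) = { 'b', 'd', 'num' }

A → X A': PREDICT = { 'b', 'd', 'num' }
  'd' is in predict set, so this production goes in M[A, 'd']

M[A, 'd'] = A → X A'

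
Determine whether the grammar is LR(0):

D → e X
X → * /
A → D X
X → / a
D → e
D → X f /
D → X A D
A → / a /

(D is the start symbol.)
No. Shift-reduce conflict between [D → e .] and [X → . * /]

Augment with D' → D and build the canonical LR(0) collection (I0 = CLOSURE({[D' → . D]}), then GOTO on every symbol after a dot until no new states appear). It has 18 states:
  I0: { [D → . X A D], [D → . X f /], [D → . e X], [D → . e], [D' → . D], [X → . * /], [X → . / a] }  — shift
  I1: { [X → * . /] }  — shift
  I2: { [X → / . a] }  — shift
  I3: { [D' → D .] }  — accept
  I4: { [A → . / a /], [A → . D X], [D → . X A D], [D → . X f /], [D → . e X], [D → . e], [D → X . A D], [D → X . f /], [X → . * /], [X → . / a] }  — shift
  I5: { [D → e . X], [D → e .], [X → . * /], [X → . / a] }  — shift, reduce
  I6: { [D → e X .] }  — reduce
  I7: { [A → / . a /], [X → / . a] }  — shift
  I8: { [D → . X A D], [D → . X f /], [D → . e X], [D → . e], [D → X A . D], [X → . * /], [X → . / a] }  — shift
  I9: { [A → D . X], [X → . * /], [X → . / a] }  — shift
  I10: { [D → X f . /] }  — shift
  I11: { [D → X f / .] }  — reduce
  I12: { [A → D X .] }  — reduce
  I13: { [D → X A D .] }  — reduce
  I14: { [A → / a . /], [X → / a .] }  — shift, reduce
  I15: { [A → / a / .] }  — reduce
  I16: { [X → / a .] }  — reduce
  I17: { [X → * / .] }  — reduce

Conflict in state I5:
  Shift-reduce conflict between [D → e .] and [X → . * /]
So the grammar is NOT LR(0).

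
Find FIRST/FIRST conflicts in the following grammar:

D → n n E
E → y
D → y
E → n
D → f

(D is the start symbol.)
No FIRST/FIRST conflicts.

A FIRST/FIRST conflict occurs when two productions N → α and N → β for the same non-terminal have FIRST(α) ∩ FIRST(β) ≠ ∅ (with ε ∈ FIRST of a nullable right-hand side, so two nullable alternatives also conflict).

Productions for D:
  D → n n E: FIRST = { 'n' }
  D → y: FIRST = { 'y' }
  D → f: FIRST = { 'f' }
Productions for E:
  E → y: FIRST = { 'y' }
  E → n: FIRST = { 'n' }

All alternatives of each non-terminal have pairwise disjoint FIRST sets.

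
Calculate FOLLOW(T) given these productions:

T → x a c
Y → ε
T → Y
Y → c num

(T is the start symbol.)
{ $ }

To compute FOLLOW(T), find every occurrence of T on a right-hand side N → α T β: add FIRST(β) \ {ε}, and if β is empty or nullable also add FOLLOW(N). Iterate to a fixed point.

T is the start symbol, so $ ∈ FOLLOW(T).
T does not occur on any right-hand side.

Taking the union: FOLLOW(T) = { $ }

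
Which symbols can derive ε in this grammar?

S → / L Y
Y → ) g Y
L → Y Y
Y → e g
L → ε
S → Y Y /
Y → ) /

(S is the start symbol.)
{ 'L' }

ε-productions: L → ε
So L is immediately nullable.
No further non-terminal can be added: every production for the remaining non-terminals contains a terminal or a non-nullable non-terminal.
Nullable = { 'L' }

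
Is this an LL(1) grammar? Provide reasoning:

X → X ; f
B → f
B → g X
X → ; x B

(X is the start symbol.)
No. Predict set conflict for X: { ';' }

A grammar is LL(1) if for each non-terminal N with multiple productions, the predict sets of those productions are pairwise disjoint, where PREDICT(N → α) = (FIRST(α) \ {ε}) ∪ (FOLLOW(N) if α ⇒* ε).

Relevant sets:
  FIRST(X) = { ';' }

For X:
  PREDICT(X → X ';' f) = { ';' }
  PREDICT(X → ';' x B) = { ';' }
For B:
  PREDICT(B → f) = { 'f' }
  PREDICT(B → g X) = { 'g' }

Conflict found: Predict set conflict for X: { ';' }
The grammar is NOT LL(1).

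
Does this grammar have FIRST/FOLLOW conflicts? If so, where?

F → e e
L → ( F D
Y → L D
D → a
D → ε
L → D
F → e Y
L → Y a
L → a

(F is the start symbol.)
Yes. L → Y a with FOLLOW(L) on { 'a' }; L → a with FOLLOW(L) on { 'a' }; D → a with FOLLOW(D) on { 'a' }

A FIRST/FOLLOW conflict occurs when a non-terminal N has a nullable alternative N → β (β ⇒* ε) and another alternative N → α with FIRST(α) ∩ FOLLOW(N) ≠ ∅: on such a lookahead the parser cannot decide between expanding α and letting N vanish via β.

Nullable non-terminals: D, L, Y.
FIRST sets used below: FIRST(D) = { 'a', ε }, FIRST(Y) = { '(', 'a', ε }

D: nullable alternative(s) D → ε; FOLLOW(D) = { $, 'a' }
  D → a: FIRST \ {ε} = { 'a' } — overlaps FOLLOW(D) on { 'a' }: CONFLICT
  D → ε: FIRST \ {ε} = { } — this is the only nullable alternative, skip

L: nullable alternative(s) L → D; FOLLOW(L) = { $, 'a' }
  L → ( F D: FIRST \ {ε} = { '(' } — disjoint from FOLLOW(L)
  L → D: FIRST \ {ε} = { 'a' } — this is the only nullable alternative, skip
  L → Y a: FIRST \ {ε} = { '(', 'a' } — overlaps FOLLOW(L) on { 'a' }: CONFLICT
  L → a: FIRST \ {ε} = { 'a' } — overlaps FOLLOW(L) on { 'a' }: CONFLICT
Y has a nullable alternative but only one production, so nothing to check.

F has no nullable alternative, so no FIRST/FOLLOW check is needed there.

So the grammar has 3 FIRST/FOLLOW conflicts (marked CONFLICT above).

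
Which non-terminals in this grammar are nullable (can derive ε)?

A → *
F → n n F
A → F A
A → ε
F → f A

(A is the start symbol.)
{ 'A' }

ε-productions: A → ε
So A is immediately nullable.
No further non-terminal can be added: every production for the remaining non-terminals contains a terminal or a non-nullable non-terminal.
Nullable = { 'A' }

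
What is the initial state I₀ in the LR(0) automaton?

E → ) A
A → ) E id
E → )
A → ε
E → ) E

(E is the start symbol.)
{ [E → . ) A], [E → . ) E], [E → . )], [E' → . E] }

First, augment the grammar with E' → E
I₀ = CLOSURE({ [E' → . E] }):
  [E' → . E] has the dot before E: add [E → . ) A], [E → . )], [E → . ) E]
No further items can be added.

I₀ = { [E → . ) A], [E → . ) E], [E → . )], [E' → . E] }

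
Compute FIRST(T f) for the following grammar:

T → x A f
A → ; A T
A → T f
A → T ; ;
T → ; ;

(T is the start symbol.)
FIRST sets of the non-terminals involved (from the grammar, by fixed-point iteration):
  FIRST(T) = { ';', 'x' }

To compute FIRST(T f), process the symbols left to right:
Symbol T is a non-terminal. Add FIRST(T) \ {ε} = { ';', 'x' }
T is not nullable (ε ∉ FIRST(T)), so stop here.
FIRST(T f) = { ';', 'x' }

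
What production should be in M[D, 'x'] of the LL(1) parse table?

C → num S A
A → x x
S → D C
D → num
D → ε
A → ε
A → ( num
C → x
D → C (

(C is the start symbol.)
D → ε, D → C (

To find M[D, 'x'], we find productions for D where 'x' is in the predict set (PREDICT(N → α) = (FIRST(α) \ {ε}) ∪ (FOLLOW(N) if α ⇒* ε)).

Relevant sets:
  FIRST(C) = { 'num', 'x' }
  FOLLOW(D) = { 'num', 'x' }

D → num: PREDICT = { 'num' }
D → ε: PREDICT = { 'num', 'x' }
  'x' is in predict set, so this production goes in M[D, 'x']
D → C (: PREDICT = { 'num', 'x' }
  'x' is in predict set, so this production goes in M[D, 'x']

M[D, 'x'] = D → ε, D → C (  (a multiply-defined cell — the grammar is not LL(1))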